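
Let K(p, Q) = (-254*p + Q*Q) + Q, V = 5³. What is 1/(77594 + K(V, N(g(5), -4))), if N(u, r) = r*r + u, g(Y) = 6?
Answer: 1/46350 ≈ 2.1575e-5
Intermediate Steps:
V = 125
N(u, r) = u + r² (N(u, r) = r² + u = u + r²)
K(p, Q) = Q + Q² - 254*p (K(p, Q) = (-254*p + Q²) + Q = (Q² - 254*p) + Q = Q + Q² - 254*p)
1/(77594 + K(V, N(g(5), -4))) = 1/(77594 + ((6 + (-4)²) + (6 + (-4)²)² - 254*125)) = 1/(77594 + ((6 + 16) + (6 + 16)² - 31750)) = 1/(77594 + (22 + 22² - 31750)) = 1/(77594 + (22 + 484 - 31750)) = 1/(77594 - 31244) = 1/46350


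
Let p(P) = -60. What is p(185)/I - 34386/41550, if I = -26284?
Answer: -37554526/45504175 ≈ -0.82530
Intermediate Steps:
p(185)/I - 34386/41550 = -60/(-26284) - 34386/41550 = -60*(-1/26284) - 34386*1/41550 = 15/6571 - 5731/6925 = -37554526/45504175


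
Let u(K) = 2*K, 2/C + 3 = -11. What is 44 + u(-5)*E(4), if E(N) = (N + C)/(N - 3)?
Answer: 38/7 ≈ 5.4286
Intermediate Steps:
C = -1/7 (C = 2/(-3 - 11) = 2/(-14) = 2*(-1/14) = -1/7 ≈ -0.14286)
E(N) = (-1/7 + N)/(-3 + N) (E(N) = (N - 1/7)/(N - 3) = (-1/7 + N)/(-3 + N))
44 + u(-5)*E(4) = 44 + (2*(-5))*((-1/7 + 4)/(-3 + 4)) = 44 - 10*27/(1*7) = 44 - 10*27/7 = 44 - 270/7 = 38/7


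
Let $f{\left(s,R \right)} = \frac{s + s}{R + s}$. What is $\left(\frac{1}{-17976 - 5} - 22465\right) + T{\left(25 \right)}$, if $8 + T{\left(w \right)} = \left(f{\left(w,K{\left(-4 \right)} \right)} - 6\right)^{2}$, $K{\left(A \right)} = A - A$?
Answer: $- \frac{403799318}{17981} \approx -22457.0$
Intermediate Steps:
$K{\left(A \right)} = 0$
$f{\left(s,R \right)} = \frac{2 s}{R + s}$
$T{\left(w \right)} = 8$ ($T{\left(w \right)} = -8 + \left(\frac{2 w}{0 + w} - 6\right)^{2} = -8 + \left(\frac{2 w}{w} - 6\right)^{2} = -8 + \left(2 - 6\right)^{2} = -8 + \left(-4\right)^{2} = -8 + 16 = 8$)
$\left(\frac{1}{-17976 - 5} - 22465\right) + T{\left(25 \right)} = \left(\frac{1}{-17976 - 5} - 22465\right) + 8 = \left(\frac{1}{-17981} - 22465\right) + 8 = \left(- \frac{1}{17981} - 22465\right) + 8 = - \frac{403943166}{17981} + 8 = - \frac{403799318}{17981}$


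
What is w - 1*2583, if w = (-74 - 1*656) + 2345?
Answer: -968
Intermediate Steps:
w = 1615 (w = (-74 - 656) + 2345 = -730 + 2345 = 1615)
w - 1*2583 = 1615 - 1*2583 = 1615 - 2583 = -968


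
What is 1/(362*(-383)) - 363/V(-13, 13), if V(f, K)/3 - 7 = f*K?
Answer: 4194001/5615163 ≈ 0.74691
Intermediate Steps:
V(f, K) = 21 + 3*K*f (V(f, K) = 21 + 3*(f*K) = 21 + 3*(K*f) = 21 + 3*K*f)
1/(362*(-383)) - 363/V(-13, 13) = 1/(362*(-383)) - 363/(21 + 3*13*(-13)) = (1/362)*(-1/383) - 363/(21 - 507) = -1/138646 - 363/(-486) = -1/138646 - 363*(-1/486) = -1/138646 + 121/162 = 4194001/5615163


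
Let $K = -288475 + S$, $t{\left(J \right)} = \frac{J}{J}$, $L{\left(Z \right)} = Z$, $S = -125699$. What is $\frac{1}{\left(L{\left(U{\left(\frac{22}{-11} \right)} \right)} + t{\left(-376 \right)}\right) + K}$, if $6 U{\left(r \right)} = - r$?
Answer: $- \frac{3}{1242518} \approx -2.4145 \cdot 10^{-6}$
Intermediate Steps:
$U{\left(r \right)} = - \frac{r}{6}$ ($U{\left(r \right)} = \frac{\left(-1\right) r}{6} = - \frac{r}{6}$)
$t{\left(J \right)} = 1$
$K = -414174$ ($K = -288475 - 125699 = -414174$)
$\frac{1}{\left(L{\left(U{\left(\frac{22}{-11} \right)} \right)} + t{\left(-376 \right)}\right) + K} = \frac{1}{\left(- \frac{22 \frac{1}{-11}}{6} + 1\right) - 414174} = \frac{1}{\left(- \frac{22 \left(- \frac{1}{11}\right)}{6} + 1\right) - 414174} = \frac{1}{\left(\left(- \frac{1}{6}\right) \left(-2\right) + 1\right) - 414174} = \frac{1}{\left(\frac{1}{3} + 1\right) - 414174} = \frac{1}{\frac{4}{3} - 414174} = \frac{1}{- \frac{1242518}{3}} = - \frac{3}{1242518}$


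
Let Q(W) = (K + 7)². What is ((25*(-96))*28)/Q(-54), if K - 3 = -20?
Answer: -672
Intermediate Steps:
K = -17 (K = 3 - 20 = -17)
Q(W) = 100 (Q(W) = (-17 + 7)² = (-10)² = 100)
((25*(-96))*28)/Q(-54) = ((25*(-96))*28)/100 = -2400*28*(1/100) = -67200*1/100 = -672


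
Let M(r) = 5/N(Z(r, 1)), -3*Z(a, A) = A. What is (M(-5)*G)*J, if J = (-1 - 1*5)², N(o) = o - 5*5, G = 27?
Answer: -3645/19 ≈ -191.84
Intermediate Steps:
Z(a, A) = -A/3
N(o) = -25 + o (N(o) = o - 25 = -25 + o)
J = 36 (J = (-1 - 5)² = (-6)² = 36)
M(r) = -15/76 (M(r) = 5/(-25 - ⅓*1) = 5/(-25 - ⅓) = 5/(-76/3) = 5*(-3/76) = -15/76)
(M(-5)*G)*J = -15/76*27*36 = -405/76*36 = -3645/19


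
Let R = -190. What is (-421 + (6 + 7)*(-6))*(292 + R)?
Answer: -50898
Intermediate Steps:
(-421 + (6 + 7)*(-6))*(292 + R) = (-421 + (6 + 7)*(-6))*(292 - 190) = (-421 + 13*(-6))*102 = (-421 - 78)*102 = -499*102 = -50898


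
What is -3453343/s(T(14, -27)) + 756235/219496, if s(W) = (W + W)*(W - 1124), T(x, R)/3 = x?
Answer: 51670478863/1246847028 ≈ 41.441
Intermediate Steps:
T(x, R) = 3*x
s(W) = 2*W*(-1124 + W) (s(W) = (2*W)*(-1124 + W) = 2*W*(-1124 + W))
-3453343/s(T(14, -27)) + 756235/219496 = -3453343*1/(84*(-1124 + 3*14)) + 756235/219496 = -3453343*1/(84*(-1124 + 42)) + 756235*(1/219496) = -3453343/(2*42*(-1082)) + 756235/219496 = -3453343/(-90888) + 756235/219496 = -3453343*(-1/90888) + 756235/219496 = 3453343/90888 + 756235/219496 = 51670478863/1246847028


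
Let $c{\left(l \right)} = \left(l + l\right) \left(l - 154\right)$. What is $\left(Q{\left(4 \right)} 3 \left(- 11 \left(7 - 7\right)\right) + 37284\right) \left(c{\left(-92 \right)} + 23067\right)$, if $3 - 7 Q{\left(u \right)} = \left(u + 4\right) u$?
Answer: $2547653004$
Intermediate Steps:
$Q{\left(u \right)} = \frac{3}{7} - \frac{u \left(4 + u\right)}{7}$ ($Q{\left(u \right)} = \frac{3}{7} - \frac{\left(u + 4\right) u}{7} = \frac{3}{7} - \frac{\left(4 + u\right) u}{7} = \frac{3}{7} - \frac{u \left(4 + u\right)}{7}$)
$c{\left(l \right)} = 2 l \left(-154 + l\right)$
$\left(Q{\left(4 \right)} 3 \left(- 11 \left(7 - 7\right)\right) + 37284\right) \left(c{\left(-92 \right)} + 23067\right) = \left(\left(\frac{3}{7} - \frac{16}{7} - \frac{4^{2}}{7}\right) 3 \left(- 11 \left(7 - 7\right)\right) + 37284\right) \left(2 \left(-92\right) \left(-154 - 92\right) + 23067\right) = \left(\left(\frac{3}{7} - \frac{16}{7} - \frac{16}{7}\right) 3 \left(\left(-11\right) 0\right) + 37284\right) \left(2 \left(-92\right) \left(-246\right) + 23067\right) = \left(\left(\frac{3}{7} - \frac{16}{7} - \frac{16}{7}\right) 3 \cdot 0 + 37284\right) \left(45264 + 23067\right) = \left(\left(- \frac{29}{7}\right) 3 \cdot 0 + 37284\right) 68331 = \left(\left(- \frac{87}{7}\right) 0 + 37284\right) 68331 = \left(0 + 37284\right) 68331 = 37284 \cdot 68331 = 2547653004$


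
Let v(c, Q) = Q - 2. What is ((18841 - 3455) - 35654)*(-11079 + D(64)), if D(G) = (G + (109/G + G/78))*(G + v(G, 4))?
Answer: 14098375197/104 ≈ 1.3556e+8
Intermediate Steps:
v(c, Q) = -2 + Q
D(G) = (2 + G)*(109/G + 79*G/78) (D(G) = (G + (109/G + G/78))*(G + (-2 + 4)) = (G + (109/G + G*(1/78)))*(G + 2) = (G + (109/G + G/78))*(2 + G) = (109/G + 79*G/78)*(2 + G) = (2 + G)*(109/G + 79*G/78))
((18841 - 3455) - 35654)*(-11079 + D(64)) = ((18841 - 3455) - 35654)*(-11079 + (1/78)*(17004 + 64*(8502 + 79*64**2 + 158*64))/64) = (15386 - 35654)*(-11079 + (1/78)*(1/64)*(17004 + 64*(8502 + 79*4096 + 10112))) = -20268*(-11079 + (1/78)*(1/64)*(17004 + 64*(8502 + 323584 + 10112))) = -20268*(-11079 + (1/78)*(1/64)*(17004 + 64*342198)) = -20268*(-11079 + (1/78)*(1/64)*(17004 + 21900672)) = -20268*(-11079 + (1/78)*(1/64)*21917676) = -20268*(-11079 + 1826473/416) = -20268*(-2782391/416) = 14098375197/104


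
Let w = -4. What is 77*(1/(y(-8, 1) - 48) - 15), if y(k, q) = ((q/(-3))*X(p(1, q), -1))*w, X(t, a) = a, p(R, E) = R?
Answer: -171171/148 ≈ -1156.6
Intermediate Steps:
y(k, q) = -4*q/3 (y(k, q) = ((q/(-3))*(-1))*(-4) = ((q*(-⅓))*(-1))*(-4) = (-q/3*(-1))*(-4) = (q/3)*(-4) = -4*q/3)
77*(1/(y(-8, 1) - 48) - 15) = 77*(1/(-4/3*1 - 48) - 15) = 77*(1/(-4/3 - 48) - 15) = 77*(1/(-148/3) - 15) = 77*(-3/148 - 15) = 77*(-2223/148) = -171171/148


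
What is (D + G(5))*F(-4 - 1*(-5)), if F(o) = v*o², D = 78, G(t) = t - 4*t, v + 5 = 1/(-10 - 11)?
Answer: -318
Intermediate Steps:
v = -106/21 (v = -5 + 1/(-10 - 11) = -5 + 1/(-21) = -5 - 1/21 = -106/21 ≈ -5.0476)
G(t) = -3*t
F(o) = -106*o²/21
(D + G(5))*F(-4 - 1*(-5)) = (78 - 3*5)*(-106*(-4 - 1*(-5))²/21) = (78 - 15)*(-106*(-4 + 5)²/21) = 63*(-106/21*1²) = 63*(-106/21*1) = 63*(-106/21) = -318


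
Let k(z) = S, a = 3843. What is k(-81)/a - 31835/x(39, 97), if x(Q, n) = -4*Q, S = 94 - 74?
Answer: 40781675/199836 ≈ 204.08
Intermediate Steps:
S = 20
k(z) = 20
k(-81)/a - 31835/x(39, 97) = 20/3843 - 31835/((-4*39)) = 20*(1/3843) - 31835/(-156) = 20/3843 - 31835*(-1/156) = 20/3843 + 31835/156 = 40781675/199836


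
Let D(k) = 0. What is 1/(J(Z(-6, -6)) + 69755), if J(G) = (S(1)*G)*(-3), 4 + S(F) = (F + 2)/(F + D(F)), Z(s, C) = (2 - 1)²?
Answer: 1/69758 ≈ 1.4335e-5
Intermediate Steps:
Z(s, C) = 1 (Z(s, C) = 1² = 1)
S(F) = -4 + (2 + F)/F (S(F) = -4 + (F + 2)/(F + 0) = -4 + (2 + F)/F)
J(G) = 3*G (J(G) = ((-3 + 2/1)*G)*(-3) = ((-3 + 2*1)*G)*(-3) = ((-3 + 2)*G)*(-3) = -G*(-3) = 3*G)
1/(J(Z(-6, -6)) + 69755) = 1/(3*1 + 69755) = 1/(3 + 69755) = 1/69758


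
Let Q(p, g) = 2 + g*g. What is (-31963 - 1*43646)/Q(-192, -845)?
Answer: -25203/238009 ≈ -0.10589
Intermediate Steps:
Q(p, g) = 2 + g²
(-31963 - 1*43646)/Q(-192, -845) = (-31963 - 1*43646)/(2 + (-845)²) = (-31963 - 43646)/(2 + 714025) = -75609/714027 = -75609*1/714027 = -25203/238009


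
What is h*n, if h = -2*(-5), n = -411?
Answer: -4110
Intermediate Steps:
h = 10
h*n = 10*(-411) = -4110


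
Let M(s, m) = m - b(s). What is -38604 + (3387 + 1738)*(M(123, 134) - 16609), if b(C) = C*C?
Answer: -162009104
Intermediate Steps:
b(C) = C²
M(s, m) = m - s²
-38604 + (3387 + 1738)*(M(123, 134) - 16609) = -38604 + (3387 + 1738)*((134 - 1*123²) - 16609) = -38604 + 5125*((134 - 1*15129) - 16609) = -38604 + 5125*((134 - 15129) - 16609) = -38604 + 5125*(-14995 - 16609) = -38604 + 5125*(-31604) = -38604 - 161970500 = -162009104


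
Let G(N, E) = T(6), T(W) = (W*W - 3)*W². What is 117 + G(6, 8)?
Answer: 1305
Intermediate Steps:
T(W) = W²*(-3 + W²) (T(W) = (W² - 3)*W² = (-3 + W²)*W² = W²*(-3 + W²))
G(N, E) = 1188 (G(N, E) = 6²*(-3 + 6²) = 36*(-3 + 36) = 36*33 = 1188)
117 + G(6, 8) = 117 + 1188 = 1305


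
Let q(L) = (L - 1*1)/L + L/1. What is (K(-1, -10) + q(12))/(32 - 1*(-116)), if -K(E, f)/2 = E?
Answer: 179/1776 ≈ 0.10079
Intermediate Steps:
K(E, f) = -2*E
q(L) = L + (-1 + L)/L (q(L) = (L - 1)/L + L*1 = (-1 + L)/L + L = L + (-1 + L)/L)
(K(-1, -10) + q(12))/(32 - 1*(-116)) = (-2*(-1) + (1 + 12 - 1/12))/(32 - 1*(-116)) = (2 + (1 + 12 - 1*1/12))/(32 + 116) = (2 + (1 + 12 - 1/12))/148 = (2 + 155/12)/148 = (1/148)*(179/12) = 179/1776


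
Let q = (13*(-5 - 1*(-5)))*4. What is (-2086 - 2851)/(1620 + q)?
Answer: -4937/1620 ≈ -3.0475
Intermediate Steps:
q = 0 (q = (13*(-5 + 5))*4 = (13*0)*4 = 0*4 = 0)
(-2086 - 2851)/(1620 + q) = (-2086 - 2851)/(1620 + 0) = -4937/1620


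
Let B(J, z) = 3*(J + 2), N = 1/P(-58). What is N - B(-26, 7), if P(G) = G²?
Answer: 242209/3364 ≈ 72.000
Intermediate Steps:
N = 1/3364 (N = 1/((-58)²) = 1/3364 ≈ 0.00029727)
B(J, z) = 6 + 3*J (B(J, z) = 3*(2 + J) = 6 + 3*J)
N - B(-26, 7) = 1/3364 - (6 + 3*(-26)) = 1/3364 - (6 - 78) = 1/3364 - 1*(-72) = 1/3364 + 72 = 242209/3364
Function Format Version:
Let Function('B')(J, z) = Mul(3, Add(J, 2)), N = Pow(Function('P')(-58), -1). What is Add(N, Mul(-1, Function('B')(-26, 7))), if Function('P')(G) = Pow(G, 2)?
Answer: Rational(242209, 3364) ≈ 72.000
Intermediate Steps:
N = Rational(1, 3364) (N = Pow(Pow(-58, 2), -1) = Pow(3364, -1) = Rational(1, 3364) ≈ 0.00029727)
Function('B')(J, z) = Add(6, Mul(3, J)) (Function('B')(J, z) = Mul(3, Add(2, J)) = Add(6, Mul(3, J)))
Add(N, Mul(-1, Function('B')(-26, 7))) = Add(Rational(1, 3364), Mul(-1, Add(6, Mul(3, -26)))) = Add(Rational(1, 3364), Mul(-1, Add(6, -78))) = Add(Rational(1, 3364), Mul(-1, -72)) = Add(Rational(1, 3364), 72) = Rational(242209, 3364)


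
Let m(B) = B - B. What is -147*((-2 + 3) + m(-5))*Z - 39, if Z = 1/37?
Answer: -1590/37 ≈ -42.973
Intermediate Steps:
m(B) = 0
Z = 1/37 ≈ 0.027027
-147*((-2 + 3) + m(-5))*Z - 39 = -147*((-2 + 3) + 0)/37 - 39 = -147*(1 + 0)/37 - 39 = -147/37 - 39 = -1590/37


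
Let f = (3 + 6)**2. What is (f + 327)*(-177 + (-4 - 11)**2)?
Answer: 19584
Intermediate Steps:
f = 81 (f = 9**2 = 81)
(f + 327)*(-177 + (-4 - 11)**2) = (81 + 327)*(-177 + (-4 - 11)**2) = 408*(-177 + (-15)**2) = 408*(-177 + 225) = 408*48 = 19584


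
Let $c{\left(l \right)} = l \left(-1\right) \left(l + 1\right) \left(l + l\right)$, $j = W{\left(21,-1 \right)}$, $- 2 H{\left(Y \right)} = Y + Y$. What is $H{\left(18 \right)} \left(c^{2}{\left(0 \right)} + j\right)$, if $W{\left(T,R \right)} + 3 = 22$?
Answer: $-342$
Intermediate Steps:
$H{\left(Y \right)} = - Y$ ($H{\left(Y \right)} = - \frac{Y + Y}{2} = - \frac{2 Y}{2} = - Y$)
$W{\left(T,R \right)} = 19$ ($W{\left(T,R \right)} = -3 + 22 = 19$)
$j = 19$
$c{\left(l \right)} = - 2 l^{2} \left(1 + l\right)$ ($c{\left(l \right)} = - l \left(1 + l\right) 2 l = - l 2 l \left(1 + l\right) = - 2 l^{2} \left(1 + l\right)$)
$H{\left(18 \right)} \left(c^{2}{\left(0 \right)} + j\right) = \left(-1\right) 18 \left(\left(2 \cdot 0^{2} \left(-1 - 0\right)\right)^{2} + 19\right) = - 18 \left(\left(2 \cdot 0 \left(-1 + 0\right)\right)^{2} + 19\right) = - 18 \left(\left(2 \cdot 0 \left(-1\right)\right)^{2} + 19\right) = - 18 \left(0^{2} + 19\right) = - 18 \left(0 + 19\right) = \left(-18\right) 19 = -342$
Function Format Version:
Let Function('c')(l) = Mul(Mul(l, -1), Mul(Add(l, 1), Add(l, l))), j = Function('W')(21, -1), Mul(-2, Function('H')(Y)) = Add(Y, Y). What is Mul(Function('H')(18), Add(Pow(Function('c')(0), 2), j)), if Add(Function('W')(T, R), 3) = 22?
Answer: -342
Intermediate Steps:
Function('H')(Y) = Mul(-1, Y) (Function('H')(Y) = Mul(Rational(-1, 2), Add(Y, Y)) = Mul(Rational(-1, 2), Mul(2, Y)) = Mul(-1, Y))
Function('W')(T, R) = 19 (Function('W')(T, R) = Add(-3, 22) = 19)
j = 19
Function('c')(l) = Mul(-2, Pow(l, 2), Add(1, l)) (Function('c')(l) = Mul(Mul(-1, l), Mul(Add(1, l), Mul(2, l))) = Mul(Mul(-1, l), Mul(2, l, Add(1, l))) = Mul(-2, Pow(l, 2), Add(1, l)))
Mul(Function('H')(18), Add(Pow(Function('c')(0), 2), j)) = Mul(Mul(-1, 18), Add(Pow(Mul(2, Pow(0, 2), Add(-1, Mul(-1, 0))), 2), 19)) = Mul(-18, Add(Pow(Mul(2, 0, Add(-1, 0)), 2), 19)) = Mul(-18, Add(Pow(Mul(2, 0, -1), 2), 19)) = Mul(-18, Add(Pow(0, 2), 19)) = Mul(-18, Add(0, 19)) = Mul(-18, 19) = -342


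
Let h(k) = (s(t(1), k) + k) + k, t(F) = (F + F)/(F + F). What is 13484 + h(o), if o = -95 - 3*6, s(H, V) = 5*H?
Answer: 13263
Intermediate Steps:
t(F) = 1 (t(F) = (2*F)/((2*F)) = (2*F)*(1/(2*F)) = 1)
o = -113 (o = -95 - 1*18 = -95 - 18 = -113)
h(k) = 5 + 2*k (h(k) = (5*1 + k) + k = (5 + k) + k = 5 + 2*k)
13484 + h(o) = 13484 + (5 + 2*(-113)) = 13484 + (5 - 226) = 13484 - 221 = 13263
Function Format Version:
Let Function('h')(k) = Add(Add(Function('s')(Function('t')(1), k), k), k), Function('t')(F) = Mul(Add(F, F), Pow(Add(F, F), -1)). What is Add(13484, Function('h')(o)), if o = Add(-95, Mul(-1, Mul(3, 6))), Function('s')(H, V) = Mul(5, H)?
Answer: 13263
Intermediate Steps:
Function('t')(F) = 1 (Function('t')(F) = Mul(Mul(2, F), Pow(Mul(2, F), -1)) = Mul(Mul(2, F), Mul(Rational(1, 2), Pow(F, -1))) = 1)
o = -113 (o = Add(-95, Mul(-1, 18)) = Add(-95, -18) = -113)
Function('h')(k) = Add(5, Mul(2, k)) (Function('h')(k) = Add(Add(Mul(5, 1), k), k) = Add(Add(5, k), k) = Add(5, Mul(2, k)))
Add(13484, Function('h')(o)) = Add(13484, Add(5, Mul(2, -113))) = Add(13484, Add(5, -226)) = Add(13484, -221) = 13263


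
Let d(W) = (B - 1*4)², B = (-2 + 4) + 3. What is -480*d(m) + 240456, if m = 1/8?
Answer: 239976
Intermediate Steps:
m = ⅛ ≈ 0.12500
B = 5 (B = 2 + 3 = 5)
d(W) = 1 (d(W) = (5 - 1*4)² = (5 - 4)² = 1² = 1)
-480*d(m) + 240456 = -480*1 + 240456 = -480 + 240456 = 239976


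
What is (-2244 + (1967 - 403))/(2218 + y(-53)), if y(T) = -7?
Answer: -680/2211 ≈ -0.30755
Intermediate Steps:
(-2244 + (1967 - 403))/(2218 + y(-53)) = (-2244 + (1967 - 403))/(2218 - 7) = (-2244 + 1564)/2211 = -680*1/2211 = -680/2211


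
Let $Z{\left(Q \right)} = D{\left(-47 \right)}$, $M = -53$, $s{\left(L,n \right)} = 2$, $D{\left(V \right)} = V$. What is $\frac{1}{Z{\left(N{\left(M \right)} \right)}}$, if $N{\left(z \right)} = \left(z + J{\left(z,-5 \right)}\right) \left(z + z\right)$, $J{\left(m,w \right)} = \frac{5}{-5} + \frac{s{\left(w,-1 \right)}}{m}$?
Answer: $- \frac{1}{47} \approx -0.021277$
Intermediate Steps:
$J{\left(m,w \right)} = -1 + \frac{2}{m}$ ($J{\left(m,w \right)} = \frac{5}{-5} + \frac{2}{m} = 5 \left(- \frac{1}{5}\right) + \frac{2}{m} = -1 + \frac{2}{m}$)
$N{\left(z \right)} = 2 z \left(z + \frac{2 - z}{z}\right)$ ($N{\left(z \right)} = \left(z + \frac{2 - z}{z}\right) \left(z + z\right) = \left(z + \frac{2 - z}{z}\right) 2 z = 2 z \left(z + \frac{2 - z}{z}\right)$)
$Z{\left(Q \right)} = -47$
$\frac{1}{Z{\left(N{\left(M \right)} \right)}} = \frac{1}{-47} = - \frac{1}{47}$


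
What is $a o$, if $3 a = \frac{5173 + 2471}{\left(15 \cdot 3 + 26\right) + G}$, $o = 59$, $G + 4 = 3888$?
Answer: $\frac{21476}{565} \approx 38.011$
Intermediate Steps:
$G = 3884$ ($G = -4 + 3888 = 3884$)
$a = \frac{364}{565}$ ($a = \frac{\left(5173 + 2471\right) \frac{1}{\left(15 \cdot 3 + 26\right) + 3884}}{3} = \frac{7644 \frac{1}{\left(45 + 26\right) + 3884}}{3} = \frac{7644 \frac{1}{71 + 3884}}{3} = \frac{7644 \cdot \frac{1}{3955}}{3} = \frac{1}{3} \cdot \frac{1092}{565} = \frac{364}{565} \approx 0.64425$)
$a o = \frac{364}{565} \cdot 59 = \frac{21476}{565}$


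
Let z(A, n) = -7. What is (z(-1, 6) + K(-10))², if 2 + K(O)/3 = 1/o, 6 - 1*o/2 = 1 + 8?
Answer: 729/4 ≈ 182.25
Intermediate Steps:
o = -6 (o = 12 - 2*(1 + 8) = 12 - 2*9 = 12 - 18 = -6)
K(O) = -13/2 (K(O) = -6 + 3/(-6) = -6 + 3*(-⅙) = -6 - ½ = -13/2)
(z(-1, 6) + K(-10))² = (-7 - 13/2)² = (-27/2)² = 729/4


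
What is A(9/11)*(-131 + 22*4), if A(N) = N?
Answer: -387/11 ≈ -35.182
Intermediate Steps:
A(9/11)*(-131 + 22*4) = (9/11)*(-131 + 22*4) = (9*(1/11))*(-131 + 88) = (9/11)*(-43) = -387/11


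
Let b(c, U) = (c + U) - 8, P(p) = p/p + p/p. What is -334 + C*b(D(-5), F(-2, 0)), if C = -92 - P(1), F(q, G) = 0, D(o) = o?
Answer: 888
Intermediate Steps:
P(p) = 2 (P(p) = 1 + 1 = 2)
C = -94 (C = -92 - 1*2 = -92 - 2 = -94)
b(c, U) = -8 + U + c (b(c, U) = (U + c) - 8 = -8 + U + c)
-334 + C*b(D(-5), F(-2, 0)) = -334 - 94*(-8 + 0 - 5) = -334 - 94*(-13) = -334 + 1222 = 888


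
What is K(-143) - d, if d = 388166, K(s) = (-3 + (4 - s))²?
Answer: -367430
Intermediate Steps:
K(s) = (1 - s)²
K(-143) - d = (-1 - 143)² - 1*388166 = (-144)² - 388166 = 20736 - 388166 = -367430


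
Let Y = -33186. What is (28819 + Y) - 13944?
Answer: -18311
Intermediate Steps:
(28819 + Y) - 13944 = (28819 - 33186) - 13944 = -4367 - 13944 = -18311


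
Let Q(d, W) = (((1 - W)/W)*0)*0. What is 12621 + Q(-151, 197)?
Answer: 12621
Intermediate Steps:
Q(d, W) = 0 (Q(d, W) = (((1 - W)/W)*0)*0 = 0*0 = 0)
12621 + Q(-151, 197) = 12621 + 0 = 12621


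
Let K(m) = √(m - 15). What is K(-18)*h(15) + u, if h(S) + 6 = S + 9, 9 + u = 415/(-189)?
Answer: -2116/189 + 18*I*√33 ≈ -11.196 + 103.4*I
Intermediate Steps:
u = -2116/189 (u = -9 + 415/(-189) = -9 + 415*(-1/189) = -9 - 415/189 = -2116/189 ≈ -11.196)
K(m) = √(-15 + m)
h(S) = 3 + S (h(S) = -6 + (S + 9) = -6 + (9 + S) = 3 + S)
K(-18)*h(15) + u = √(-15 - 18)*(3 + 15) - 2116/189 = √(-33)*18 - 2116/189 = (I*√33)*18 - 2116/189 = 18*I*√33 - 2116/189 = -2116/189 + 18*I*√33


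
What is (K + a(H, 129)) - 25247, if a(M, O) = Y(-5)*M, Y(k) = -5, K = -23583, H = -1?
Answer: -48825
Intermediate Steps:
a(M, O) = -5*M
(K + a(H, 129)) - 25247 = (-23583 - 5*(-1)) - 25247 = (-23583 + 5) - 25247 = -23578 - 25247 = -48825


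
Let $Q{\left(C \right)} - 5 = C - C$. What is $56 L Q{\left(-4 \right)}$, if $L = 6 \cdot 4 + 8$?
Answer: $8960$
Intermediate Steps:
$L = 32$ ($L = 24 + 8 = 32$)
$Q{\left(C \right)} = 5$ ($Q{\left(C \right)} = 5 + \left(C - C\right) = 5 + 0 = 5$)
$56 L Q{\left(-4 \right)} = 56 \cdot 32 \cdot 5 = 1792 \cdot 5 = 8960$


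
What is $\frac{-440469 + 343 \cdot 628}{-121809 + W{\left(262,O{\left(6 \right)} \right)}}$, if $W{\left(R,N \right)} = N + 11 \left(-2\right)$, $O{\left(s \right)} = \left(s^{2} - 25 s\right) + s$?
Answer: $\frac{225065}{121939} \approx 1.8457$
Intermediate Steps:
$O{\left(s \right)} = s^{2} - 24 s$
$W{\left(R,N \right)} = -22 + N$ ($W{\left(R,N \right)} = N - 22 = -22 + N$)
$\frac{-440469 + 343 \cdot 628}{-121809 + W{\left(262,O{\left(6 \right)} \right)}} = \frac{-440469 + 343 \cdot 628}{-121809 + \left(-22 + 6 \left(-24 + 6\right)\right)} = \frac{-440469 + 215404}{-121809 + \left(-22 + 6 \left(-18\right)\right)} = - \frac{225065}{-121809 - 130} = - \frac{225065}{-121939} = \left(-225065\right) \left(- \frac{1}{121939}\right) = \frac{225065}{121939}$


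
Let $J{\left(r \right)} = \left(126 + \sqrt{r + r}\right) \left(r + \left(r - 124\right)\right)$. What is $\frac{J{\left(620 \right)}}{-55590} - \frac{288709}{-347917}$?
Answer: $- \frac{5478893927}{3223451005} - \frac{372 \sqrt{310}}{9265} \approx -2.4066$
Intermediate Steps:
$J{\left(r \right)} = \left(-124 + 2 r\right) \left(126 + \sqrt{2} \sqrt{r}\right)$ ($J{\left(r \right)} = \left(126 + \sqrt{2 r}\right) \left(r + \left(r - 124\right)\right) = \left(126 + \sqrt{2} \sqrt{r}\right) \left(r + \left(-124 + r\right)\right) = \left(126 + \sqrt{2} \sqrt{r}\right) \left(-124 + 2 r\right) = \left(-124 + 2 r\right) \left(126 + \sqrt{2} \sqrt{r}\right)$)
$\frac{J{\left(620 \right)}}{-55590} - \frac{288709}{-347917} = \frac{-15624 + 252 \cdot 620 - 124 \sqrt{2} \sqrt{620} + 2 \sqrt{2} \cdot 620^{\frac{3}{2}}}{-55590} - \frac{288709}{-347917} = \left(-15624 + 156240 - 124 \sqrt{2} \cdot 2 \sqrt{155} + 2 \sqrt{2} \cdot 1240 \sqrt{155}\right) \left(- \frac{1}{55590}\right) - - \frac{288709}{347917} = \left(-15624 + 156240 - 248 \sqrt{310} + 2480 \sqrt{310}\right) \left(- \frac{1}{55590}\right) + \frac{288709}{347917} = \left(140616 + 2232 \sqrt{310}\right) \left(- \frac{1}{55590}\right) + \frac{288709}{347917} = \left(- \frac{23436}{9265} - \frac{372 \sqrt{310}}{9265}\right) + \frac{288709}{347917} = - \frac{5478893927}{3223451005} - \frac{372 \sqrt{310}}{9265}$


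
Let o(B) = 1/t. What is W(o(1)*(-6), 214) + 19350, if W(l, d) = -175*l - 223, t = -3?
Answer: 18777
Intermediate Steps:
o(B) = -⅓ (o(B) = 1/(-3) = -⅓)
W(l, d) = -223 - 175*l
W(o(1)*(-6), 214) + 19350 = (-223 - (-175)*(-6)/3) + 19350 = (-223 - 175*2) + 19350 = (-223 - 350) + 19350 = -573 + 19350 = 18777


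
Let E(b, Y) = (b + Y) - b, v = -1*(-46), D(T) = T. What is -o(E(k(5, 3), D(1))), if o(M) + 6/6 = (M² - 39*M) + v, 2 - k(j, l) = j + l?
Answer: -7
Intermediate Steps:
v = 46
k(j, l) = 2 - j - l (k(j, l) = 2 - (j + l) = 2 + (-j - l) = 2 - j - l)
E(b, Y) = Y (E(b, Y) = (Y + b) - b = Y)
o(M) = 45 + M² - 39*M (o(M) = -1 + ((M² - 39*M) + 46) = -1 + (46 + M² - 39*M) = 45 + M² - 39*M)
-o(E(k(5, 3), D(1))) = -(45 + 1² - 39*1) = -(45 + 1 - 39) = -1*7 = -7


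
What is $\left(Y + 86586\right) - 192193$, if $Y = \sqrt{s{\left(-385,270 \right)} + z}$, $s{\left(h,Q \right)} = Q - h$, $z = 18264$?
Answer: $-105607 + \sqrt{18919} \approx -1.0547 \cdot 10^{5}$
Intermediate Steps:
$Y = \sqrt{18919}$ ($Y = \sqrt{\left(270 - -385\right) + 18264} = \sqrt{\left(270 + 385\right) + 18264} = \sqrt{655 + 18264} = \sqrt{18919} \approx 137.55$)
$\left(Y + 86586\right) - 192193 = \left(\sqrt{18919} + 86586\right) - 192193 = \left(86586 + \sqrt{18919}\right) - 192193 = -105607 + \sqrt{18919}$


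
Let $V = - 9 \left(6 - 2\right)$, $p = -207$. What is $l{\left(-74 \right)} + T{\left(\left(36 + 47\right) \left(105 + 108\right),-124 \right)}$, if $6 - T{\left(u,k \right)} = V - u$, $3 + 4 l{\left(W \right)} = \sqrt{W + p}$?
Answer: $\frac{70881}{4} + \frac{i \sqrt{281}}{4} \approx 17720.0 + 4.1908 i$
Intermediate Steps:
$V = -36$ ($V = \left(-9\right) 4 = -36$)
$l{\left(W \right)} = - \frac{3}{4} + \frac{\sqrt{-207 + W}}{4}$ ($l{\left(W \right)} = - \frac{3}{4} + \frac{\sqrt{W - 207}}{4} = - \frac{3}{4} + \frac{\sqrt{-207 + W}}{4}$)
$T{\left(u,k \right)} = 42 + u$ ($T{\left(u,k \right)} = 6 - \left(-36 - u\right) = 6 + \left(36 + u\right) = 42 + u$)
$l{\left(-74 \right)} + T{\left(\left(36 + 47\right) \left(105 + 108\right),-124 \right)} = \left(- \frac{3}{4} + \frac{\sqrt{-207 - 74}}{4}\right) + \left(42 + \left(36 + 47\right) \left(105 + 108\right)\right) = \left(- \frac{3}{4} + \frac{\sqrt{-281}}{4}\right) + \left(42 + 83 \cdot 213\right) = \left(- \frac{3}{4} + \frac{i \sqrt{281}}{4}\right) + \left(42 + 17679\right) = \left(- \frac{3}{4} + \frac{i \sqrt{281}}{4}\right) + 17721 = \frac{70881}{4} + \frac{i \sqrt{281}}{4}$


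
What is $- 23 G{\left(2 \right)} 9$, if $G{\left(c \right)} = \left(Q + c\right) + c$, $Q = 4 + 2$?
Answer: $-2070$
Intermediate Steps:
$Q = 6$
$G{\left(c \right)} = 6 + 2 c$ ($G{\left(c \right)} = \left(6 + c\right) + c = 6 + 2 c$)
$- 23 G{\left(2 \right)} 9 = - 23 \left(6 + 2 \cdot 2\right) 9 = - 23 \left(6 + 4\right) 9 = \left(-23\right) 10 \cdot 9 = \left(-230\right) 9 = -2070$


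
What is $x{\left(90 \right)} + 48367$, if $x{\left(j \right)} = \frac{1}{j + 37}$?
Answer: $\frac{6142610}{127} \approx 48367.0$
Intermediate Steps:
$x{\left(j \right)} = \frac{1}{37 + j}$
$x{\left(90 \right)} + 48367 = \frac{1}{37 + 90} + 48367 = \frac{1}{127} + 48367 = \frac{6142610}{127}$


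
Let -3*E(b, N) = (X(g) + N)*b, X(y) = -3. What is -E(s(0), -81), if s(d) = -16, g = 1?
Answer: 448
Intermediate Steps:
E(b, N) = -b*(-3 + N)/3 (E(b, N) = -(-3 + N)*b/3 = -b*(-3 + N)/3)
-E(s(0), -81) = -(-16)*(3 - 1*(-81))/3 = -(-16)*(3 + 81)/3 = -(-16)*84/3 = -1*(-448) = 448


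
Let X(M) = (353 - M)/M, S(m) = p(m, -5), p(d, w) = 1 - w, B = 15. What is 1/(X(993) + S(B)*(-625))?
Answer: -993/3724390 ≈ -0.00026662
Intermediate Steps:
S(m) = 6 (S(m) = 1 - 1*(-5) = 1 + 5 = 6)
X(M) = (353 - M)/M
1/(X(993) + S(B)*(-625)) = 1/((353 - 1*993)/993 + 6*(-625)) = 1/((353 - 993)/993 - 3750) = 1/((1/993)*(-640) - 3750) = 1/(-640/993 - 3750) = 1/(-3724390/993) = -993/3724390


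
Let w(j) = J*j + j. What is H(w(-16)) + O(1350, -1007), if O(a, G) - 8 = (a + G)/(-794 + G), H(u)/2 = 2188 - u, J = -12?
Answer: 7261289/1801 ≈ 4031.8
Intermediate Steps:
w(j) = -11*j (w(j) = -12*j + j = -11*j)
H(u) = 4376 - 2*u (H(u) = 2*(2188 - u) = 4376 - 2*u)
O(a, G) = 8 + (G + a)/(-794 + G) (O(a, G) = 8 + (a + G)/(-794 + G) = 8 + (G + a)/(-794 + G))
H(w(-16)) + O(1350, -1007) = (4376 - (-22)*(-16)) + (-6352 + 1350 + 9*(-1007))/(-794 - 1007) = (4376 - 2*176) + (-6352 + 1350 - 9063)/(-1801) = (4376 - 352) - 1/1801*(-14065) = 4024 + 14065/1801 = 7261289/1801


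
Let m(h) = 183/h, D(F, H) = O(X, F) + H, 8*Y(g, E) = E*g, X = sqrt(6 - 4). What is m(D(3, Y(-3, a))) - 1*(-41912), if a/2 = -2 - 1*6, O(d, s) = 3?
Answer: 125797/3 ≈ 41932.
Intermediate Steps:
X = sqrt(2) ≈ 1.4142
a = -16 (a = 2*(-2 - 1*6) = 2*(-2 - 6) = 2*(-8) = -16)
Y(g, E) = E*g/8 (Y(g, E) = (E*g)/8 = E*g/8)
D(F, H) = 3 + H
m(D(3, Y(-3, a))) - 1*(-41912) = 183/(3 + (1/8)*(-16)*(-3)) - 1*(-41912) = 183/(3 + 6) + 41912 = 183/9 + 41912 = 183*(1/9) + 41912 = 61/3 + 41912 = 125797/3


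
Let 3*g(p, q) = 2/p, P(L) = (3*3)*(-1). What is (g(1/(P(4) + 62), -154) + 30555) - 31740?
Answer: -3449/3 ≈ -1149.7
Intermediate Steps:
P(L) = -9 (P(L) = 9*(-1) = -9)
g(p, q) = 2/(3*p) (g(p, q) = (2/p)/3 = 2/(3*p))
(g(1/(P(4) + 62), -154) + 30555) - 31740 = (2/(3*(1/(-9 + 62))) + 30555) - 31740 = (2/(3*(1/53)) + 30555) - 31740 = ((2/3)*53 + 30555) - 31740 = (106/3 + 30555) - 31740 = 91771/3 - 31740 = -3449/3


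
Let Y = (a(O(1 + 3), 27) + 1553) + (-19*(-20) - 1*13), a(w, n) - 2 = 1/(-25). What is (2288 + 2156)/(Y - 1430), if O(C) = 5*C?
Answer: 111100/12299 ≈ 9.0332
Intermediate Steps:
a(w, n) = 49/25 (a(w, n) = 2 + 1/(-25) = 2 - 1/25 = 49/25)
Y = 48049/25 (Y = (49/25 + 1553) + (-19*(-20) - 1*13) = 38874/25 + (380 - 13) = 38874/25 + 367 = 48049/25 ≈ 1922.0)
(2288 + 2156)/(Y - 1430) = (2288 + 2156)/(48049/25 - 1430) = 4444/(12299/25) = 4444*(25/12299) = 111100/12299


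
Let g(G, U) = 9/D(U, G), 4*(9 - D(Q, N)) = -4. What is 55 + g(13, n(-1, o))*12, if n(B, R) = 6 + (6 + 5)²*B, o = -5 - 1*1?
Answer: 329/5 ≈ 65.800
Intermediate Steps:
D(Q, N) = 10 (D(Q, N) = 9 - ¼*(-4) = 9 + 1 = 10)
o = -6 (o = -5 - 1 = -6)
n(B, R) = 6 + 121*B (n(B, R) = 6 + 11²*B = 6 + 121*B)
g(G, U) = 9/10
55 + g(13, n(-1, o))*12 = 55 + (9/10)*12 = 55 + 54/5 = 329/5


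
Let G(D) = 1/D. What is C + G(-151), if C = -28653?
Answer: -4326604/151 ≈ -28653.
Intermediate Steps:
C + G(-151) = -28653 + 1/(-151) = -28653 - 1/151 = -4326604/151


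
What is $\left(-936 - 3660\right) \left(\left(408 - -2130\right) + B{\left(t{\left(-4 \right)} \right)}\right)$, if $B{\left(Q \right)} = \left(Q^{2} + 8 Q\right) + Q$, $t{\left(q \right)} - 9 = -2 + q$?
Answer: $-11830104$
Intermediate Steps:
$t{\left(q \right)} = 7 + q$ ($t{\left(q \right)} = 9 + \left(-2 + q\right) = 7 + q$)
$B{\left(Q \right)} = Q^{2} + 9 Q$
$\left(-936 - 3660\right) \left(\left(408 - -2130\right) + B{\left(t{\left(-4 \right)} \right)}\right) = \left(-936 - 3660\right) \left(\left(408 - -2130\right) + \left(7 - 4\right) \left(9 + \left(7 - 4\right)\right)\right) = - 4596 \left(\left(408 + 2130\right) + 3 \left(9 + 3\right)\right) = - 4596 \left(2538 + 3 \cdot 12\right) = - 4596 \left(2538 + 36\right) = \left(-4596\right) 2574 = -11830104$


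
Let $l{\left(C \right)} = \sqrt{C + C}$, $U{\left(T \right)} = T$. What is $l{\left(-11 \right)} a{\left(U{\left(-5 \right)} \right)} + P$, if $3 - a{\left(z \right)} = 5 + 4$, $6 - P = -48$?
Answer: $54 - 6 i \sqrt{22} \approx 54.0 - 28.142 i$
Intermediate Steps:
$P = 54$ ($P = 6 - -48 = 6 + 48 = 54$)
$l{\left(C \right)} = \sqrt{2} \sqrt{C}$ ($l{\left(C \right)} = \sqrt{2 C} = \sqrt{2} \sqrt{C}$)
$a{\left(z \right)} = -6$ ($a{\left(z \right)} = 3 - \left(5 + 4\right) = 3 - 9 = -6$)
$l{\left(-11 \right)} a{\left(U{\left(-5 \right)} \right)} + P = \sqrt{2} \sqrt{-11} \left(-6\right) + 54 = \sqrt{2} i \sqrt{11} \left(-6\right) + 54 = i \sqrt{22} \left(-6\right) + 54 = - 6 i \sqrt{22} + 54 = 54 - 6 i \sqrt{22}$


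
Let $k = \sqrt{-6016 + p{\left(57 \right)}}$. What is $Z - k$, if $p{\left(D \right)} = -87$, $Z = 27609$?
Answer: $27609 - i \sqrt{6103} \approx 27609.0 - 78.122 i$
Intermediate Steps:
$k = i \sqrt{6103}$ ($k = \sqrt{-6016 - 87} = \sqrt{-6103} = i \sqrt{6103} \approx 78.122 i$)
$Z - k = 27609 - i \sqrt{6103}$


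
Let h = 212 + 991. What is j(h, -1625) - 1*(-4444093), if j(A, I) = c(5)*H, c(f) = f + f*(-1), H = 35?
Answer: 4444093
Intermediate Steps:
c(f) = 0 (c(f) = f - f = 0)
h = 1203
j(A, I) = 0 (j(A, I) = 0*35 = 0)
j(h, -1625) - 1*(-4444093) = 0 - 1*(-4444093) = 0 + 4444093 = 4444093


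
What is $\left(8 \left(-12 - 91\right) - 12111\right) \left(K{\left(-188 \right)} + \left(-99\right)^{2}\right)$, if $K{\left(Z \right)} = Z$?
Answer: $-124344155$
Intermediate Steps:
$\left(8 \left(-12 - 91\right) - 12111\right) \left(K{\left(-188 \right)} + \left(-99\right)^{2}\right) = \left(8 \left(-12 - 91\right) - 12111\right) \left(-188 + \left(-99\right)^{2}\right) = \left(8 \left(-103\right) - 12111\right) \left(-188 + 9801\right) = \left(-824 - 12111\right) 9613 = \left(-12935\right) 9613 = -124344155$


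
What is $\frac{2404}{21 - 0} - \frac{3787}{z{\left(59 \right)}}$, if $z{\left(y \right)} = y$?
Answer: $\frac{62309}{1239} \approx 50.29$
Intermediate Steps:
$\frac{2404}{21 - 0} - \frac{3787}{z{\left(59 \right)}} = \frac{2404}{21 - 0} - \frac{3787}{59} = \frac{2404}{21 + 0} - \frac{3787}{59} = \frac{2404}{21} - \frac{3787}{59} = \frac{62309}{1239}$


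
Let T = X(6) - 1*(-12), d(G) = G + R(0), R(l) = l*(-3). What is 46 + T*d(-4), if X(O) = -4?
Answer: 14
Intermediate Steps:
R(l) = -3*l
d(G) = G (d(G) = G - 3*0 = G + 0 = G)
T = 8 (T = -4 - 1*(-12) = -4 + 12 = 8)
46 + T*d(-4) = 46 + 8*(-4) = 46 - 32 = 14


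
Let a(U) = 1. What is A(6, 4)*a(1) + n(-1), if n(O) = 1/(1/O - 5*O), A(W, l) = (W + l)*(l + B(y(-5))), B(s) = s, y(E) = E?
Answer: -39/4 ≈ -9.7500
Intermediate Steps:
A(W, l) = (-5 + l)*(W + l) (A(W, l) = (W + l)*(l - 5) = (W + l)*(-5 + l) = (-5 + l)*(W + l))
n(O) = 1/(1/O - 5*O)
A(6, 4)*a(1) + n(-1) = (4² - 5*6 - 5*4 + 6*4)*1 - 1*(-1)/(-1 + 5*(-1)²) = (16 - 30 - 20 + 24)*1 - 1*(-1)/(-1 + 5*1) = -10*1 - 1*(-1)/(-1 + 5) = -10 - 1*(-1)/4 = -10 - 1*(-1)*¼ = -10 + ¼ = -39/4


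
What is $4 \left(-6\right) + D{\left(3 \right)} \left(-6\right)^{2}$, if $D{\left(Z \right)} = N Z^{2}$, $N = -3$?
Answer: $-996$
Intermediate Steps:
$D{\left(Z \right)} = - 3 Z^{2}$
$4 \left(-6\right) + D{\left(3 \right)} \left(-6\right)^{2} = 4 \left(-6\right) + - 3 \cdot 3^{2} \left(-6\right)^{2} = -24 + \left(-3\right) 9 \cdot 36 = -24 - 972 = -996$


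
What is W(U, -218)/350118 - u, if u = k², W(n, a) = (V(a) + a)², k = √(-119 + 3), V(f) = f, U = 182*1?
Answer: 20401892/175059 ≈ 116.54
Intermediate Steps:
U = 182
k = 2*I*√29 (k = √(-116) = 2*I*√29 ≈ 10.77*I)
W(n, a) = 4*a² (W(n, a) = (a + a)² = (2*a)² = 4*a²)
u = -116 (u = (2*I*√29)² = -116)
W(U, -218)/350118 - u = (4*(-218)²)/350118 - 1*(-116) = (4*47524)*(1/350118) + 116 = 190096*(1/350118) + 116 = 95048/175059 + 116 = 20401892/175059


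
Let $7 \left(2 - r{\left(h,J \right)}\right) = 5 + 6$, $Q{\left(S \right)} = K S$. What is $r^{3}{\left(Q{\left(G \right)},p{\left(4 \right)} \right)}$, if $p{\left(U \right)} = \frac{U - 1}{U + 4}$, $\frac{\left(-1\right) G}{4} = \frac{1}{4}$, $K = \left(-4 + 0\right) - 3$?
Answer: $\frac{27}{343} \approx 0.078717$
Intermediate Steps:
$K = -7$ ($K = -4 - 3 = -7$)
$G = -1$ ($G = - \frac{4}{4} = \left(-4\right) \frac{1}{4} = -1$)
$Q{\left(S \right)} = - 7 S$
$p{\left(U \right)} = \frac{-1 + U}{4 + U}$
$r{\left(h,J \right)} = \frac{3}{7}$ ($r{\left(h,J \right)} = 2 - \frac{5 + 6}{7} = 2 - \frac{11}{7} = \frac{3}{7}$)
$r^{3}{\left(Q{\left(G \right)},p{\left(4 \right)} \right)} = \left(\frac{3}{7}\right)^{3} = \frac{27}{343}$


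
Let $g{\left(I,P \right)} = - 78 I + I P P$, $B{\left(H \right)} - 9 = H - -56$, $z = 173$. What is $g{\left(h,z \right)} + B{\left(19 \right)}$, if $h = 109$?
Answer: $3253843$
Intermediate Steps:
$B{\left(H \right)} = 65 + H$ ($B{\left(H \right)} = 9 + \left(H - -56\right) = 9 + \left(H + 56\right) = 9 + \left(56 + H\right) = 65 + H$)
$g{\left(I,P \right)} = - 78 I + I P^{2}$
$g{\left(h,z \right)} + B{\left(19 \right)} = 109 \left(-78 + 173^{2}\right) + \left(65 + 19\right) = 109 \left(-78 + 29929\right) + 84 = 109 \cdot 29851 + 84 = 3253759 + 84 = 3253843$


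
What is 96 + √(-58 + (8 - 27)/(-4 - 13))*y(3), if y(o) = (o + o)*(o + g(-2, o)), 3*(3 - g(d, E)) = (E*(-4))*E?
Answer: 96 + 108*I*√16439/17 ≈ 96.0 + 814.54*I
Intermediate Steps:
g(d, E) = 3 + 4*E²/3 (g(d, E) = 3 - E*(-4)*E/3 = 3 - (-4*E)*E/3 = 3 - (-4)*E²/3 = 3 + 4*E²/3)
y(o) = 2*o*(3 + o + 4*o²/3) (y(o) = (o + o)*(o + (3 + 4*o²/3)) = (2*o)*(3 + o + 4*o²/3) = 2*o*(3 + o + 4*o²/3))
96 + √(-58 + (8 - 27)/(-4 - 13))*y(3) = 96 + √(-58 + (8 - 27)/(-4 - 13))*((⅔)*3*(9 + 3*3 + 4*3²)) = 96 + √(-58 - 19/(-17))*((⅔)*3*(9 + 9 + 4*9)) = 96 + √(-58 - 19*(-1/17))*((⅔)*3*(9 + 9 + 36)) = 96 + √(-58 + 19/17)*((⅔)*3*54) = 96 + √(-967/17)*108 = 96 + (I*√16439/17)*108 = 96 + 108*I*√16439/17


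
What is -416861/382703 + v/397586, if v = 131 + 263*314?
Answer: -134083584307/152157354958 ≈ -0.88122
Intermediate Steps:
v = 82713 (v = 131 + 82582 = 82713)
-416861/382703 + v/397586 = -416861/382703 + 82713/397586 = -134083584307/152157354958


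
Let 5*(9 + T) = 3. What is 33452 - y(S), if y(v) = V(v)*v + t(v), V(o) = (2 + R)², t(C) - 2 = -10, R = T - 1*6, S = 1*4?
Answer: 821124/25 ≈ 32845.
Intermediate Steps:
T = -42/5 (T = -9 + (⅕)*3 = -9 + ⅗ = -42/5 ≈ -8.4000)
S = 4
R = -72/5 (R = -42/5 - 1*6 = -42/5 - 6 = -72/5 ≈ -14.400)
t(C) = -8 (t(C) = 2 - 10 = -8)
V(o) = 3844/25 (V(o) = (2 - 72/5)² = (-62/5)² = 3844/25)
y(v) = -8 + 3844*v/25 (y(v) = 3844*v/25 - 8 = -8 + 3844*v/25)
33452 - y(S) = 33452 - (-8 + (3844/25)*4) = 33452 - (-8 + 15376/25) = 33452 - 1*15176/25 = 33452 - 15176/25 = 821124/25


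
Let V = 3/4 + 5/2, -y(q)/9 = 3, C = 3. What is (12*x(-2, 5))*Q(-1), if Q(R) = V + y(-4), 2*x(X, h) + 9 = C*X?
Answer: 4275/2 ≈ 2137.5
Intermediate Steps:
y(q) = -27 (y(q) = -9*3 = -27)
V = 13/4 (V = 3*(¼) + 5*(½) = ¾ + 5/2 = 13/4 ≈ 3.2500)
x(X, h) = -9/2 + 3*X/2 (x(X, h) = -9/2 + (3*X)/2 = -9/2 + 3*X/2)
Q(R) = -95/4 (Q(R) = 13/4 - 27 = -95/4)
(12*x(-2, 5))*Q(-1) = (12*(-9/2 + (3/2)*(-2)))*(-95/4) = (12*(-9/2 - 3))*(-95/4) = (12*(-15/2))*(-95/4) = -90*(-95/4) = 4275/2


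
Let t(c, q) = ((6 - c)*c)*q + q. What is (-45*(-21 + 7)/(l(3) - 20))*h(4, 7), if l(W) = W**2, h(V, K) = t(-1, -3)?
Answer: -11340/11 ≈ -1030.9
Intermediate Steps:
t(c, q) = q + c*q*(6 - c) (t(c, q) = (c*(6 - c))*q + q = c*q*(6 - c) + q = q + c*q*(6 - c))
h(V, K) = 18 (h(V, K) = -3*(1 - 1*(-1)**2 + 6*(-1)) = -3*(1 - 1*1 - 6) = -3*(1 - 1 - 6) = -3*(-6) = 18)
(-45*(-21 + 7)/(l(3) - 20))*h(4, 7) = -45*(-21 + 7)/(3**2 - 20)*18 = -(-630)/(9 - 20)*18 = -(-630)/(-11)*18 = -(-630)*(-1)/11*18 = -45*14/11*18 = -630/11*18 = -11340/11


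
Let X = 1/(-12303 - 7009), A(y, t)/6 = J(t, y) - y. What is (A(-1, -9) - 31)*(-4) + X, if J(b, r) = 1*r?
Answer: 2394687/19312 ≈ 124.00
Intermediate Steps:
J(b, r) = r
A(y, t) = 0 (A(y, t) = 6*(y - y) = 6*0 = 0)
X = -1/19312 (X = 1/(-19312) = -1/19312 ≈ -5.1781e-5)
(A(-1, -9) - 31)*(-4) + X = (0 - 31)*(-4) - 1/19312 = -31*(-4) - 1/19312 = 124 - 1/19312 = 2394687/19312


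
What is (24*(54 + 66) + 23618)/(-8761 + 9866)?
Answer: 26498/1105 ≈ 23.980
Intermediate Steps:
(24*(54 + 66) + 23618)/(-8761 + 9866) = (24*120 + 23618)/1105 = (2880 + 23618)*(1/1105) = 26498*(1/1105) = 26498/1105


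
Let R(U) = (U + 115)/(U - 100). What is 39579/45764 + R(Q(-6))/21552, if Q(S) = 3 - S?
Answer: 1212780103/1402403457 ≈ 0.86479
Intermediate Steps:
R(U) = (115 + U)/(-100 + U)
39579/45764 + R(Q(-6))/21552 = 39579/45764 + ((115 + (3 - 1*(-6)))/(-100 + (3 - 1*(-6))))/21552 = 39579*(1/45764) + ((115 + (3 + 6))/(-100 + (3 + 6)))*(1/21552) = 39579/45764 + ((115 + 9)/(-100 + 9))*(1/21552) = 39579/45764 + (124/(-91))*(1/21552) = 39579/45764 - 1/91*124*(1/21552) = 39579/45764 - 124/91*1/21552 = 39579/45764 - 31/490308 = 1212780103/1402403457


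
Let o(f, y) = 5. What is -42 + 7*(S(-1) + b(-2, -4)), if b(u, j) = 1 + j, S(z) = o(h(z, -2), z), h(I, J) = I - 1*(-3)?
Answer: -28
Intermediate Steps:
h(I, J) = 3 + I (h(I, J) = I + 3 = 3 + I)
S(z) = 5
-42 + 7*(S(-1) + b(-2, -4)) = -42 + 7*(5 + (1 - 4)) = -42 + 7*(5 - 3) = -42 + 7*2 = -42 + 14 = -28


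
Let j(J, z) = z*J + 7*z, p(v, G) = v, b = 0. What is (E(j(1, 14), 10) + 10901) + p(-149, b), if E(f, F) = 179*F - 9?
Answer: 12533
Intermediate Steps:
j(J, z) = 7*z + J*z (j(J, z) = J*z + 7*z = 7*z + J*z)
E(f, F) = -9 + 179*F
(E(j(1, 14), 10) + 10901) + p(-149, b) = ((-9 + 179*10) + 10901) - 149 = ((-9 + 1790) + 10901) - 149 = (1781 + 10901) - 149 = 12682 - 149 = 12533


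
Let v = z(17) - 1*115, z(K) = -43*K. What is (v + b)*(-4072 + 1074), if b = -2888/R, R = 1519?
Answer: 3861310076/1519 ≈ 2.5420e+6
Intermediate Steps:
b = -2888/1519 ≈ -1.9013
v = -846 (v = -43*17 - 1*115 = -731 - 115 = -846)
(v + b)*(-4072 + 1074) = (-846 - 2888/1519)*(-4072 + 1074) = -1287962/1519*(-2998) = 3861310076/1519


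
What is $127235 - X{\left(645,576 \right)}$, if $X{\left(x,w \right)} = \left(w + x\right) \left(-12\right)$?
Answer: $141887$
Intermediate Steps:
$X{\left(x,w \right)} = - 12 w - 12 x$
$127235 - X{\left(645,576 \right)} = 127235 - \left(\left(-12\right) 576 - 7740\right) = 127235 - \left(-6912 - 7740\right) = 127235 - -14652 = 127235 + 14652 = 141887$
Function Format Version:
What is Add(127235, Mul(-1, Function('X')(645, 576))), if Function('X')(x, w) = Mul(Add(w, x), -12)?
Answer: 141887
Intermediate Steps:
Function('X')(x, w) = Add(Mul(-12, w), Mul(-12, x))
Add(127235, Mul(-1, Function('X')(645, 576))) = Add(127235, Mul(-1, Add(Mul(-12, 576), Mul(-12, 645)))) = Add(127235, Mul(-1, Add(-6912, -7740))) = Add(127235, Mul(-1, -14652)) = Add(127235, 14652) = 141887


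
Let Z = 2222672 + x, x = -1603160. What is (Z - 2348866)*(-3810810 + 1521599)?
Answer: 3958856199694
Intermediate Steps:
Z = 619512 (Z = 2222672 - 1603160 = 619512)
(Z - 2348866)*(-3810810 + 1521599) = (619512 - 2348866)*(-3810810 + 1521599) = -1729354*(-2289211) = 3958856199694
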